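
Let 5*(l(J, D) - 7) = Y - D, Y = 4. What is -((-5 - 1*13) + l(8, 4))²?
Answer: -121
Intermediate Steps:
l(J, D) = 39/5 - D/5 (l(J, D) = 7 + (4 - D)/5 = 7 + (⅘ - D/5) = 39/5 - D/5)
-((-5 - 1*13) + l(8, 4))² = -((-5 - 1*13) + (39/5 - ⅕*4))² = -((-5 - 13) + (39/5 - ⅘))² = -(-18 + 7)² = -1*(-11)² = -1*121 = -121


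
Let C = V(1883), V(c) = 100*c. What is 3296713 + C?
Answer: 3485013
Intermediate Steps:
C = 188300 (C = 100*1883 = 188300)
3296713 + C = 3296713 + 188300 = 3485013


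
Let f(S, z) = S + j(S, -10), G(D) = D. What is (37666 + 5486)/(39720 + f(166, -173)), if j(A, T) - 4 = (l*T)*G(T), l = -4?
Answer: 21576/19745 ≈ 1.0927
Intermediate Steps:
j(A, T) = 4 - 4*T² (j(A, T) = 4 + (-4*T)*T = 4 - 4*T²)
f(S, z) = -396 + S (f(S, z) = S + (4 - 4*(-10)²) = S + (4 - 4*100) = S + (4 - 400) = S - 396 = -396 + S)
(37666 + 5486)/(39720 + f(166, -173)) = (37666 + 5486)/(39720 + (-396 + 166)) = 43152/(39720 - 230) = 43152/39490 = 43152*(1/39490) = 21576/19745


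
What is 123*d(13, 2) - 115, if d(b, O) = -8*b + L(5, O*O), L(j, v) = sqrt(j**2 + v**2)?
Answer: -12907 + 123*sqrt(41) ≈ -12119.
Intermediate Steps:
d(b, O) = sqrt(25 + O**4) - 8*b (d(b, O) = -8*b + sqrt(5**2 + (O*O)**2) = -8*b + sqrt(25 + (O**2)**2) = -8*b + sqrt(25 + O**4) = sqrt(25 + O**4) - 8*b)
123*d(13, 2) - 115 = 123*(sqrt(25 + 2**4) - 8*13) - 115 = 123*(sqrt(25 + 16) - 104) - 115 = 123*(sqrt(41) - 104) - 115 = 123*(-104 + sqrt(41)) - 115 = (-12792 + 123*sqrt(41)) - 115 = -12907 + 123*sqrt(41)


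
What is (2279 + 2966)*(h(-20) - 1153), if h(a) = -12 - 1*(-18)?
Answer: -6016015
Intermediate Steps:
h(a) = 6 (h(a) = -12 + 18 = 6)
(2279 + 2966)*(h(-20) - 1153) = (2279 + 2966)*(6 - 1153) = 5245*(-1147) = -6016015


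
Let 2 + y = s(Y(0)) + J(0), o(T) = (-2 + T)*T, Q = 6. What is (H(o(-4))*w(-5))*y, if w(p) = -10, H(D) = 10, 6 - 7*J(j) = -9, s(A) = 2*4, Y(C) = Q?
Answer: -5700/7 ≈ -814.29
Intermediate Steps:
Y(C) = 6
o(T) = T*(-2 + T)
s(A) = 8
J(j) = 15/7 (J(j) = 6/7 - 1/7*(-9) = 6/7 + 9/7 = 15/7)
y = 57/7 (y = -2 + (8 + 15/7) = -2 + 71/7 = 57/7 ≈ 8.1429)
(H(o(-4))*w(-5))*y = (10*(-10))*(57/7) = -100*57/7 = -5700/7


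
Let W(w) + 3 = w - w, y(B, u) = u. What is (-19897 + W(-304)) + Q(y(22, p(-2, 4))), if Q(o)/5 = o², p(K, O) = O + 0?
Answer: -19820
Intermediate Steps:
p(K, O) = O
W(w) = -3 (W(w) = -3 + (w - w) = -3 + 0 = -3)
Q(o) = 5*o²
(-19897 + W(-304)) + Q(y(22, p(-2, 4))) = (-19897 - 3) + 5*4² = -19900 + 5*16 = -19900 + 80 = -19820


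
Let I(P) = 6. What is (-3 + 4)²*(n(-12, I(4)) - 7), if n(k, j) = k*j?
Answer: -79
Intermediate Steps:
n(k, j) = j*k
(-3 + 4)²*(n(-12, I(4)) - 7) = (-3 + 4)²*(6*(-12) - 7) = 1²*(-72 - 7) = 1*(-79) = -79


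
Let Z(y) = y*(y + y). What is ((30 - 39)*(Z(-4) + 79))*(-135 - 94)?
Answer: 228771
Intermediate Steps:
Z(y) = 2*y² (Z(y) = y*(2*y) = 2*y²)
((30 - 39)*(Z(-4) + 79))*(-135 - 94) = ((30 - 39)*(2*(-4)² + 79))*(-135 - 94) = -9*(2*16 + 79)*(-229) = -9*(32 + 79)*(-229) = -9*111*(-229) = -999*(-229) = 228771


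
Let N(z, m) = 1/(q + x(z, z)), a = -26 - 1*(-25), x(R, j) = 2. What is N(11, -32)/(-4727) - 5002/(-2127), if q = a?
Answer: 23642327/10054329 ≈ 2.3515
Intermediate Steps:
a = -1 (a = -26 + 25 = -1)
q = -1
N(z, m) = 1 (N(z, m) = 1/(-1 + 2) = 1/1 = 1)
N(11, -32)/(-4727) - 5002/(-2127) = 1/(-4727) - 5002/(-2127) = 1*(-1/4727) - 5002*(-1/2127) = -1/4727 + 5002/2127 = 23642327/10054329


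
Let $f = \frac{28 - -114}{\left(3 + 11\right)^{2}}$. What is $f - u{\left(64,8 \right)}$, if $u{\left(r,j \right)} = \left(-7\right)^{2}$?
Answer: $- \frac{4731}{98} \approx -48.276$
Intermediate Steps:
$u{\left(r,j \right)} = 49$
$f = \frac{71}{98}$ ($f = \frac{28 + 114}{14^{2}} = \frac{142}{196} = 142 \cdot \frac{1}{196} = \frac{71}{98} \approx 0.72449$)
$f - u{\left(64,8 \right)} = \frac{71}{98} - 49 = - \frac{4731}{98}$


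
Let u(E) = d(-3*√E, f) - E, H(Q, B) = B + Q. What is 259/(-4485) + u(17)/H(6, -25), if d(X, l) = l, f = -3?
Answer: 84779/85215 ≈ 0.99488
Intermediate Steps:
u(E) = -3 - E
259/(-4485) + u(17)/H(6, -25) = 259/(-4485) + (-3 - 1*17)/(-25 + 6) = 259*(-1/4485) + (-3 - 17)/(-19) = -259/4485 - 20*(-1/19) = -259/4485 + 20/19 = 84779/85215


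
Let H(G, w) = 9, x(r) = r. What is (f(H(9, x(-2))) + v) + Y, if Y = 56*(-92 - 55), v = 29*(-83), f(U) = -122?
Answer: -10761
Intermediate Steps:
v = -2407
Y = -8232 (Y = 56*(-147) = -8232)
(f(H(9, x(-2))) + v) + Y = (-122 - 2407) - 8232 = -2529 - 8232 = -10761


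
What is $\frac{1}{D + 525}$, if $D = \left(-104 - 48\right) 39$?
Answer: $- \frac{1}{5403} \approx -0.00018508$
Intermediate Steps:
$D = -5928$ ($D = \left(-152\right) 39 = -5928$)
$\frac{1}{D + 525} = \frac{1}{-5928 + 525} = \frac{1}{-5403} = - \frac{1}{5403}$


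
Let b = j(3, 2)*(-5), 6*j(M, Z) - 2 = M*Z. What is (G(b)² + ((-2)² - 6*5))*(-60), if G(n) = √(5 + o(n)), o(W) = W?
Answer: 1660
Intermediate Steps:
j(M, Z) = ⅓ + M*Z/6 (j(M, Z) = ⅓ + (M*Z)/6 = ⅓ + M*Z/6)
b = -20/3 (b = (⅓ + (⅙)*3*2)*(-5) = (⅓ + 1)*(-5) = (4/3)*(-5) = -20/3 ≈ -6.6667)
G(n) = √(5 + n)
(G(b)² + ((-2)² - 6*5))*(-60) = ((√(5 - 20/3))² + ((-2)² - 6*5))*(-60) = ((√(-5/3))² + (4 - 30))*(-60) = ((I*√15/3)² - 26)*(-60) = (-5/3 - 26)*(-60) = -83/3*(-60) = 1660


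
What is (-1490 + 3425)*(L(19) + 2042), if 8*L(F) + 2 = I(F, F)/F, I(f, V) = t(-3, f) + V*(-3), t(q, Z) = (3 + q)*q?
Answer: 31600485/8 ≈ 3.9501e+6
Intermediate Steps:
t(q, Z) = q*(3 + q)
I(f, V) = -3*V (I(f, V) = -3*(3 - 3) + V*(-3) = -3*0 - 3*V = 0 - 3*V = -3*V)
L(F) = -5/8 (L(F) = -¼ + ((-3*F)/F)/8 = -¼ + (⅛)*(-3) = -¼ - 3/8 = -5/8)
(-1490 + 3425)*(L(19) + 2042) = (-1490 + 3425)*(-5/8 + 2042) = 1935*(16331/8) = 31600485/8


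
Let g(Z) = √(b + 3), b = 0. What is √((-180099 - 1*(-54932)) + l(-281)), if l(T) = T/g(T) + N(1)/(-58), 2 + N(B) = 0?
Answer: √(-947388762 - 708963*√3)/87 ≈ 354.02*I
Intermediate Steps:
g(Z) = √3 (g(Z) = √(0 + 3) = √3)
N(B) = -2 (N(B) = -2 + 0 = -2)
l(T) = 1/29 + T*√3/3 (l(T) = T/(√3) - 2/(-58) = T*(√3/3) - 2*(-1/58) = T*√3/3 + 1/29 = 1/29 + T*√3/3)
√((-180099 - 1*(-54932)) + l(-281)) = √((-180099 - 1*(-54932)) + (1/29 + (⅓)*(-281)*√3)) = √((-180099 + 54932) + (1/29 - 281*√3/3)) = √(-125167 + (1/29 - 281*√3/3)) = √(-3629842/29 - 281*√3/3)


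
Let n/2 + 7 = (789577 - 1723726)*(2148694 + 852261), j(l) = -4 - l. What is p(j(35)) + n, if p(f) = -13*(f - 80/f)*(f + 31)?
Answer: -16820034685340/3 ≈ -5.6067e+12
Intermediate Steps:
p(f) = -13*(31 + f)*(f - 80/f) (p(f) = -13*(f - 80/f)*(31 + f) = -13*(31 + f)*(f - 80/f))
n = -5606678224604 (n = -14 + 2*((789577 - 1723726)*(2148694 + 852261)) = -14 + 2*(-934149*3000955) = -14 + 2*(-2803339112295) = -14 - 5606678224590 = -5606678224604)
p(j(35)) + n = (1040 - 403*(-4 - 1*35) - 13*(-4 - 1*35)² + 32240/(-4 - 1*35)) - 5606678224604 = (1040 - 403*(-4 - 35) - 13*(-4 - 35)² + 32240/(-4 - 35)) - 5606678224604 = (1040 - 403*(-39) - 13*(-39)² + 32240/(-39)) - 5606678224604 = (1040 + 15717 - 13*1521 + 32240*(-1/39)) - 5606678224604 = (1040 + 15717 - 19773 - 2480/3) - 5606678224604 = -11528/3 - 5606678224604 = -16820034685340/3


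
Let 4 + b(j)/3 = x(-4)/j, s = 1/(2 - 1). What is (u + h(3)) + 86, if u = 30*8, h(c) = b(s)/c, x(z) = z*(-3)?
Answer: 334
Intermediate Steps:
s = 1 (s = 1/1 = 1)
x(z) = -3*z
b(j) = -12 + 36/j (b(j) = -12 + 3*((-3*(-4))/j) = -12 + 3*(12/j) = -12 + 36/j)
h(c) = 24/c (h(c) = (-12 + 36/1)/c = (-12 + 36*1)/c = (-12 + 36)/c = 24/c)
u = 240
(u + h(3)) + 86 = (240 + 24/3) + 86 = (240 + 24*(⅓)) + 86 = (240 + 8) + 86 = 248 + 86 = 334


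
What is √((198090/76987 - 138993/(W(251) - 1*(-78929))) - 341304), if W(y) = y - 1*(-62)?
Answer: I*√1411378430713210246742962/2033534618 ≈ 584.21*I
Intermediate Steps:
W(y) = 62 + y (W(y) = y + 62 = 62 + y)
√((198090/76987 - 138993/(W(251) - 1*(-78929))) - 341304) = √((198090/76987 - 138993/((62 + 251) - 1*(-78929))) - 341304) = √((198090*(1/76987) - 138993/(313 + 78929)) - 341304) = √((198090/76987 - 138993/79242) - 341304) = √((198090/76987 - 138993*1/79242) - 341304) = √((198090/76987 - 46331/26414) - 341304) = √(1665464563/2033534618 - 341304) = √(-694051833797309/2033534618) = I*√1411378430713210246742962/2033534618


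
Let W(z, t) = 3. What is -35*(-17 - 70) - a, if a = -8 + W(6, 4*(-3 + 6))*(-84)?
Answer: 3305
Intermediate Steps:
a = -260 (a = -8 + 3*(-84) = -8 - 252 = -260)
-35*(-17 - 70) - a = -35*(-17 - 70) - 1*(-260) = -35*(-87) + 260 = 3045 + 260 = 3305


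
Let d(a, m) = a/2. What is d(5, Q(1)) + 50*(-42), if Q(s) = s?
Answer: -4195/2 ≈ -2097.5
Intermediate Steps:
d(a, m) = a/2 (d(a, m) = a*(1/2) = a/2)
d(5, Q(1)) + 50*(-42) = (1/2)*5 + 50*(-42) = 5/2 - 2100 = -4195/2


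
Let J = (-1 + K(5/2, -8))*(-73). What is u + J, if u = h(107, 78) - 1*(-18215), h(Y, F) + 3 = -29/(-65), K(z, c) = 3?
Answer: 1174319/65 ≈ 18066.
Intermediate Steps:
h(Y, F) = -166/65 (h(Y, F) = -3 - 29/(-65) = -3 - 29*(-1/65) = -3 + 29/65 = -166/65)
J = -146 (J = (-1 + 3)*(-73) = 2*(-73) = -146)
u = 1183809/65 (u = -166/65 - 1*(-18215) = -166/65 + 18215 = 1183809/65 ≈ 18212.)
u + J = 1183809/65 - 146 = 1174319/65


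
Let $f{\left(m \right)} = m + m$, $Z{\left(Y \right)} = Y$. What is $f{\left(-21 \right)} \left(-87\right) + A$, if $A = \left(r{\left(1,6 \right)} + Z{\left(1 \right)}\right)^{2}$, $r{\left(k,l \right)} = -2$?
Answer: $3655$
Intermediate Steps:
$f{\left(m \right)} = 2 m$
$A = 1$ ($A = \left(-2 + 1\right)^{2} = \left(-1\right)^{2} = 1$)
$f{\left(-21 \right)} \left(-87\right) + A = 2 \left(-21\right) \left(-87\right) + 1 = \left(-42\right) \left(-87\right) + 1 = 3654 + 1 = 3655$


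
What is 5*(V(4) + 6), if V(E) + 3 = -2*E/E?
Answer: 5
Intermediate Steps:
V(E) = -5 (V(E) = -3 - 2*E/E = -3 - 2*1 = -3 - 2 = -5)
5*(V(4) + 6) = 5*(-5 + 6) = 5*1 = 5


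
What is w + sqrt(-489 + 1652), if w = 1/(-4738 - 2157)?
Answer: -1/6895 + sqrt(1163) ≈ 34.103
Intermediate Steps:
w = -1/6895 (w = 1/(-6895) = -1/6895 ≈ -0.00014503)
w + sqrt(-489 + 1652) = -1/6895 + sqrt(-489 + 1652) = -1/6895 + sqrt(1163)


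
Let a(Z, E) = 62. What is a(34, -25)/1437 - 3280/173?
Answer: -4702634/248601 ≈ -18.916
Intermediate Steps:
a(34, -25)/1437 - 3280/173 = 62/1437 - 3280/173 = -4702634/248601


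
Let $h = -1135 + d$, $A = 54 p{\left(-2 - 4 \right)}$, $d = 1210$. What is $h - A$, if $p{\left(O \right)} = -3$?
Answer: $237$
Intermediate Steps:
$A = -162$ ($A = 54 \left(-3\right) = -162$)
$h = 75$ ($h = -1135 + 1210 = 75$)
$h - A = 75 - -162 = 75 + 162 = 237$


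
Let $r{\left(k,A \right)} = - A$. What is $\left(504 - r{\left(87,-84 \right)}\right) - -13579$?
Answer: $13999$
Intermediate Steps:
$\left(504 - r{\left(87,-84 \right)}\right) - -13579 = \left(504 - \left(-1\right) \left(-84\right)\right) - -13579 = \left(504 - 84\right) + 13579 = 420 + 13579 = 13999$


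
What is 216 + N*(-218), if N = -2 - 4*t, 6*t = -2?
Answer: 1084/3 ≈ 361.33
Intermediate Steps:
t = -⅓ (t = (⅙)*(-2) = -⅓ ≈ -0.33333)
N = -⅔ (N = -2 - 4*(-⅓) = -2 + 4/3 = -⅔ ≈ -0.66667)
216 + N*(-218) = 216 - ⅔*(-218) = 216 + 436/3 = 1084/3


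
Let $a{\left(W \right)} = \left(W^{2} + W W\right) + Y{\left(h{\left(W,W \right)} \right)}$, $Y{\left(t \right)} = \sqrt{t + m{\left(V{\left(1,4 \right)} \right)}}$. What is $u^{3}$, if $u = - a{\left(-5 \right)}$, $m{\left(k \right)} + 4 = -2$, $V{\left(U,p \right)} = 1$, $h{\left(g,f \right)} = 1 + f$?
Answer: $- \left(50 + i \sqrt{10}\right)^{3} \approx -1.235 \cdot 10^{5} - 23685.0 i$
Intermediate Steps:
$m{\left(k \right)} = -6$ ($m{\left(k \right)} = -4 - 2 = -6$)
$Y{\left(t \right)} = \sqrt{-6 + t}$ ($Y{\left(t \right)} = \sqrt{t - 6} = \sqrt{-6 + t}$)
$a{\left(W \right)} = \sqrt{-5 + W} + 2 W^{2}$ ($a{\left(W \right)} = \left(W^{2} + W W\right) + \sqrt{-6 + \left(1 + W\right)} = \left(W^{2} + W^{2}\right) + \sqrt{-5 + W} = 2 W^{2} + \sqrt{-5 + W} = \sqrt{-5 + W} + 2 W^{2}$)
$u = -50 - i \sqrt{10}$ ($u = - (\sqrt{-5 - 5} + 2 \left(-5\right)^{2}) = - (\sqrt{-10} + 2 \cdot 25) = - (i \sqrt{10} + 50) = - (50 + i \sqrt{10}) = -50 - i \sqrt{10} \approx -50.0 - 3.1623 i$)
$u^{3} = \left(-50 - i \sqrt{10}\right)^{3}$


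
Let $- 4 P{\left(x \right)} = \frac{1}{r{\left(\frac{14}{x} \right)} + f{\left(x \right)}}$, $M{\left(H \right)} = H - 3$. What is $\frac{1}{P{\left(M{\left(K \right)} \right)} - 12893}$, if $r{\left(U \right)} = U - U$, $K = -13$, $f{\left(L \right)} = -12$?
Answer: $- \frac{48}{618863} \approx -7.7562 \cdot 10^{-5}$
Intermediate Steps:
$r{\left(U \right)} = 0$
$M{\left(H \right)} = -3 + H$ ($M{\left(H \right)} = H - 3 = -3 + H$)
$P{\left(x \right)} = \frac{1}{48}$ ($P{\left(x \right)} = - \frac{1}{4 \left(0 - 12\right)} = - \frac{1}{4 \left(-12\right)} = \left(- \frac{1}{4}\right) \left(- \frac{1}{12}\right) = \frac{1}{48}$)
$\frac{1}{P{\left(M{\left(K \right)} \right)} - 12893} = \frac{1}{\frac{1}{48} - 12893} = \frac{1}{- \frac{618863}{48}} = - \frac{48}{618863}$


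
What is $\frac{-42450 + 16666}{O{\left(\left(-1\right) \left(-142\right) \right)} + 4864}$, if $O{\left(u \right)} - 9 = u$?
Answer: $- \frac{25784}{5015} \approx -5.1414$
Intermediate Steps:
$O{\left(u \right)} = 9 + u$
$\frac{-42450 + 16666}{O{\left(\left(-1\right) \left(-142\right) \right)} + 4864} = \frac{-42450 + 16666}{\left(9 - -142\right) + 4864} = - \frac{25784}{\left(9 + 142\right) + 4864} = - \frac{25784}{151 + 4864} = - \frac{25784}{5015}$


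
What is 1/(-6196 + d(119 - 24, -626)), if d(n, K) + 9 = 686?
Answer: -1/5519 ≈ -0.00018119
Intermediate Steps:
d(n, K) = 677 (d(n, K) = -9 + 686 = 677)
1/(-6196 + d(119 - 24, -626)) = 1/(-6196 + 677) = 1/(-5519) = -1/5519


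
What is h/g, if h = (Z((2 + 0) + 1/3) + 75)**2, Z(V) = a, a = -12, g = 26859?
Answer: 189/1279 ≈ 0.14777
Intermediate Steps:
Z(V) = -12
h = 3969 (h = (-12 + 75)**2 = 63**2 = 3969)
h/g = 3969/26859 = 3969*(1/26859) = 189/1279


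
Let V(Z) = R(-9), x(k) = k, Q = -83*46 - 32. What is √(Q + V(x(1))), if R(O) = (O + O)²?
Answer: I*√3526 ≈ 59.38*I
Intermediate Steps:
Q = -3850 (Q = -3818 - 32 = -3850)
R(O) = 4*O² (R(O) = (2*O)² = 4*O²)
V(Z) = 324 (V(Z) = 4*(-9)² = 4*81 = 324)
√(Q + V(x(1))) = √(-3850 + 324) = √(-3526) = I*√3526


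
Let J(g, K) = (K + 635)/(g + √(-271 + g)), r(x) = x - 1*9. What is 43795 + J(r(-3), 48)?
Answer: 18692269/427 - 683*I*√283/427 ≈ 43776.0 - 26.908*I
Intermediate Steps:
r(x) = -9 + x (r(x) = x - 9 = -9 + x)
J(g, K) = (635 + K)/(g + √(-271 + g))
43795 + J(r(-3), 48) = 43795 + (635 + 48)/((-9 - 3) + √(-271 + (-9 - 3))) = 43795 + 683/(-12 + √(-271 - 12)) = 43795 + 683/(-12 + √(-283)) = 43795 + 683/(-12 + I*√283)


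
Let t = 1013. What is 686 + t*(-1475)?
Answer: -1493489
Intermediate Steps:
686 + t*(-1475) = 686 + 1013*(-1475) = 686 - 1494175 = -1493489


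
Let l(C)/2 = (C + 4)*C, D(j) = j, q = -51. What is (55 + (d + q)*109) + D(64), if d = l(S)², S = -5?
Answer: 5460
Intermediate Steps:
l(C) = 2*C*(4 + C) (l(C) = 2*((C + 4)*C) = 2*((4 + C)*C) = 2*(C*(4 + C)) = 2*C*(4 + C))
d = 100 (d = (2*(-5)*(4 - 5))² = (2*(-5)*(-1))² = 10² = 100)
(55 + (d + q)*109) + D(64) = (55 + (100 - 51)*109) + 64 = (55 + 49*109) + 64 = (55 + 5341) + 64 = 5396 + 64 = 5460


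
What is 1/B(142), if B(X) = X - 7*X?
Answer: -1/852 ≈ -0.0011737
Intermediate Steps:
B(X) = -6*X
1/B(142) = 1/(-6*142) = 1/(-852) = -1/852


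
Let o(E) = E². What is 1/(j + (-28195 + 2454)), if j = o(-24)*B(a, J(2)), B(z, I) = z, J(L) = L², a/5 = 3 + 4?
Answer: -1/5581 ≈ -0.00017918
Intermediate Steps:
a = 35 (a = 5*(3 + 4) = 5*7 = 35)
j = 20160 (j = (-24)²*35 = 576*35 = 20160)
1/(j + (-28195 + 2454)) = 1/(20160 + (-28195 + 2454)) = 1/(20160 - 25741) = 1/(-5581) = -1/5581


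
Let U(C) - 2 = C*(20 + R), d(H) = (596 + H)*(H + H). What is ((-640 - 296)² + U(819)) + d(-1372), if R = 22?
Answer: 3039840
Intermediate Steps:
d(H) = 2*H*(596 + H) (d(H) = (596 + H)*(2*H) = 2*H*(596 + H))
U(C) = 2 + 42*C (U(C) = 2 + C*(20 + 22) = 2 + C*42 = 2 + 42*C)
((-640 - 296)² + U(819)) + d(-1372) = ((-640 - 296)² + (2 + 42*819)) + 2*(-1372)*(596 - 1372) = ((-936)² + (2 + 34398)) + 2*(-1372)*(-776) = (876096 + 34400) + 2129344 = 910496 + 2129344 = 3039840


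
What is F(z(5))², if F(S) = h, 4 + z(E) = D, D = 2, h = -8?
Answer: 64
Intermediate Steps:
z(E) = -2 (z(E) = -4 + 2 = -2)
F(S) = -8
F(z(5))² = (-8)² = 64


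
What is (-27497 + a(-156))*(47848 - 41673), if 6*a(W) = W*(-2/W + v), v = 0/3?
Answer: -509388100/3 ≈ -1.6980e+8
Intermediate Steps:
v = 0 (v = 0*(1/3) = 0)
a(W) = -1/3 (a(W) = (W*(-2/W + 0))/6 = (W*(-2/W))/6 = (1/6)*(-2) = -1/3)
(-27497 + a(-156))*(47848 - 41673) = (-27497 - 1/3)*(47848 - 41673) = -82492/3*6175 = -509388100/3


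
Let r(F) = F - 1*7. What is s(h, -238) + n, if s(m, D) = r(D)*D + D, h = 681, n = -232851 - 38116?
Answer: -212895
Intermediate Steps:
n = -270967
r(F) = -7 + F (r(F) = F - 7 = -7 + F)
s(m, D) = D + D*(-7 + D) (s(m, D) = (-7 + D)*D + D = D*(-7 + D) + D = D + D*(-7 + D))
s(h, -238) + n = -238*(-6 - 238) - 270967 = -238*(-244) - 270967 = 58072 - 270967 = -212895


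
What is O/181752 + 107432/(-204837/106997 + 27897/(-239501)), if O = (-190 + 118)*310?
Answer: -10424411875577409586/197062946172579 ≈ -52899.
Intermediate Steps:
O = -22320 (O = -72*310 = -22320)
O/181752 + 107432/(-204837/106997 + 27897/(-239501)) = -22320/181752 + 107432/(-204837/106997 + 27897/(-239501)) = -22320*1/181752 + 107432/(-204837*1/106997 + 27897*(-1/239501)) = -930/7573 + 107432/(-204837/106997 - 27897/239501) = -930/7573 + 107432/(-52043561646/25625888497) = -930/7573 + 107432*(-25625888497/52043561646) = -930/7573 - 1376520226504852/26021780823 = -10424411875577409586/197062946172579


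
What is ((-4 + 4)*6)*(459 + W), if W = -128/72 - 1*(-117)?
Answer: 0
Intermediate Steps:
W = 1037/9 (W = -128*1/72 + 117 = -16/9 + 117 = 1037/9 ≈ 115.22)
((-4 + 4)*6)*(459 + W) = ((-4 + 4)*6)*(459 + 1037/9) = (0*6)*(5168/9) = 0*(5168/9) = 0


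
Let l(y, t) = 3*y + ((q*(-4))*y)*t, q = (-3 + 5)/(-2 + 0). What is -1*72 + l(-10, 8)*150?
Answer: -52572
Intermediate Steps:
q = -1 (q = 2/(-2) = 2*(-1/2) = -1)
l(y, t) = 3*y + 4*t*y (l(y, t) = 3*y + ((-1*(-4))*y)*t = 3*y + (4*y)*t = 3*y + 4*t*y)
-1*72 + l(-10, 8)*150 = -1*72 - 10*(3 + 4*8)*150 = -72 - 10*(3 + 32)*150 = -72 - 10*35*150 = -72 - 350*150 = -72 - 52500 = -52572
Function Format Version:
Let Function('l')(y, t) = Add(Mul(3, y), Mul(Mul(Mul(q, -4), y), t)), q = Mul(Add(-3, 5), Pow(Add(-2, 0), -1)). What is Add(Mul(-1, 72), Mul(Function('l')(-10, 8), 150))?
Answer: -52572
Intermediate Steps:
q = -1 (q = Mul(2, Pow(-2, -1)) = Mul(2, Rational(-1, 2)) = -1)
Function('l')(y, t) = Add(Mul(3, y), Mul(4, t, y)) (Function('l')(y, t) = Add(Mul(3, y), Mul(Mul(Mul(-1, -4), y), t)) = Add(Mul(3, y), Mul(Mul(4, y), t)) = Add(Mul(3, y), Mul(4, t, y)))
Add(Mul(-1, 72), Mul(Function('l')(-10, 8), 150)) = Add(Mul(-1, 72), Mul(Mul(-10, Add(3, Mul(4, 8))), 150)) = Add(-72, Mul(Mul(-10, Add(3, 32)), 150)) = Add(-72, Mul(Mul(-10, 35), 150)) = Add(-72, Mul(-350, 150)) = Add(-72, -52500) = -52572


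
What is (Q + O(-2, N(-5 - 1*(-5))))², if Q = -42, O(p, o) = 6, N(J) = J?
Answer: 1296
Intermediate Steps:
(Q + O(-2, N(-5 - 1*(-5))))² = (-42 + 6)² = (-36)² = 1296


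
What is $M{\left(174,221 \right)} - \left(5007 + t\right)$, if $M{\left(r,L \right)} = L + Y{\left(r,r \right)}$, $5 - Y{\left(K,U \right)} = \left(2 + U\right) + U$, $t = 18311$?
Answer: $-23442$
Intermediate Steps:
$Y{\left(K,U \right)} = 3 - 2 U$ ($Y{\left(K,U \right)} = 5 - \left(\left(2 + U\right) + U\right) = 5 - \left(2 + 2 U\right) = 3 - 2 U$)
$M{\left(r,L \right)} = 3 + L - 2 r$ ($M{\left(r,L \right)} = L - \left(-3 + 2 r\right) = 3 + L - 2 r$)
$M{\left(174,221 \right)} - \left(5007 + t\right) = \left(3 + 221 - 348\right) - \left(5007 + 18311\right) = \left(3 + 221 - 348\right) - 23318 = -124 - 23318 = -23442$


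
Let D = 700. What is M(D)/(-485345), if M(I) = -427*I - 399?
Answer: 42757/69335 ≈ 0.61667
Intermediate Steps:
M(I) = -399 - 427*I
M(D)/(-485345) = (-399 - 427*700)/(-485345) = (-399 - 298900)*(-1/485345) = -299299*(-1/485345) = 42757/69335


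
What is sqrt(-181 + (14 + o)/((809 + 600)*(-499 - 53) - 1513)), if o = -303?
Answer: 2*I*sqrt(27479312879433)/779281 ≈ 13.454*I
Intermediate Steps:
sqrt(-181 + (14 + o)/((809 + 600)*(-499 - 53) - 1513)) = sqrt(-181 + (14 - 303)/((809 + 600)*(-499 - 53) - 1513)) = sqrt(-181 - 289/(1409*(-552) - 1513)) = sqrt(-181 - 289/(-777768 - 1513)) = sqrt(-181 - 289/(-779281)) = sqrt(-181 - 289*(-1/779281)) = sqrt(-181 + 289/779281) = sqrt(-141049572/779281) = 2*I*sqrt(27479312879433)/779281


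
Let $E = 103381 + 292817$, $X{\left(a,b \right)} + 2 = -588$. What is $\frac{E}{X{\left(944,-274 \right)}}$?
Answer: $- \frac{198099}{295} \approx -671.52$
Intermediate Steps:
$X{\left(a,b \right)} = -590$ ($X{\left(a,b \right)} = -2 - 588 = -590$)
$E = 396198$
$\frac{E}{X{\left(944,-274 \right)}} = \frac{396198}{-590} = 396198 \left(- \frac{1}{590}\right) = - \frac{198099}{295}$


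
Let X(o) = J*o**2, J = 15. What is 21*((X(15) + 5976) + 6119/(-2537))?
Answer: 498064728/2537 ≈ 1.9632e+5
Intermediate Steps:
X(o) = 15*o**2
21*((X(15) + 5976) + 6119/(-2537)) = 21*((15*15**2 + 5976) + 6119/(-2537)) = 21*((15*225 + 5976) + 6119*(-1/2537)) = 21*((3375 + 5976) - 6119/2537) = 21*(9351 - 6119/2537) = 21*(23717368/2537) = 498064728/2537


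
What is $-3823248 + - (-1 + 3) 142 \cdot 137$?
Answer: $-3862156$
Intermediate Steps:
$-3823248 + - (-1 + 3) 142 \cdot 137 = -3823248 + \left(-1\right) 2 \cdot 142 \cdot 137 = -3823248 + \left(-2\right) 142 \cdot 137 = -3823248 - 38908 = -3862156$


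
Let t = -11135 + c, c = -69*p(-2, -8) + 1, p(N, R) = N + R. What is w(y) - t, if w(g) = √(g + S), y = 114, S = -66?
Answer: 10444 + 4*√3 ≈ 10451.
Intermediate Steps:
c = 691 (c = -69*(-2 - 8) + 1 = -69*(-10) + 1 = 690 + 1 = 691)
w(g) = √(-66 + g) (w(g) = √(g - 66) = √(-66 + g))
t = -10444 (t = -11135 + 691 = -10444)
w(y) - t = √(-66 + 114) - 1*(-10444) = √48 + 10444 = 4*√3 + 10444 = 10444 + 4*√3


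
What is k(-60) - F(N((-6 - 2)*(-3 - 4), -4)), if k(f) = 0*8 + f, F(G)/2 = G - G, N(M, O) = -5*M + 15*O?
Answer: -60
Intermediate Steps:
F(G) = 0 (F(G) = 2*(G - G) = 2*0 = 0)
k(f) = f (k(f) = 0 + f = f)
k(-60) - F(N((-6 - 2)*(-3 - 4), -4)) = -60 - 1*0 = -60 + 0 = -60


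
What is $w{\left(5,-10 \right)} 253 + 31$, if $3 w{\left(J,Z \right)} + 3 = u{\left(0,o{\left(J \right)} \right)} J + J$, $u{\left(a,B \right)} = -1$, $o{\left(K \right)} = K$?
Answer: $-222$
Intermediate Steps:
$w{\left(J,Z \right)} = -1$ ($w{\left(J,Z \right)} = -1 + \frac{- J + J}{3} = -1 + \frac{1}{3} \cdot 0 = -1 + 0 = -1$)
$w{\left(5,-10 \right)} 253 + 31 = \left(-1\right) 253 + 31 = -253 + 31 = -222$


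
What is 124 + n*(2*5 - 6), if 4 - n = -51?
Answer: 344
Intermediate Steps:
n = 55 (n = 4 - 1*(-51) = 4 + 51 = 55)
124 + n*(2*5 - 6) = 124 + 55*(2*5 - 6) = 124 + 55*(10 - 6) = 124 + 55*4 = 124 + 220 = 344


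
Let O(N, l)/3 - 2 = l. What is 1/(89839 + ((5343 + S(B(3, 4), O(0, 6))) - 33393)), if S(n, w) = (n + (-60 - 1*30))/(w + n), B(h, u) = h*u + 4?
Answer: 20/1235743 ≈ 1.6185e-5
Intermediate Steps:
O(N, l) = 6 + 3*l
B(h, u) = 4 + h*u
S(n, w) = (-90 + n)/(n + w) (S(n, w) = (n + (-60 - 30))/(n + w) = (n - 90)/(n + w) = (-90 + n)/(n + w))
1/(89839 + ((5343 + S(B(3, 4), O(0, 6))) - 33393)) = 1/(89839 + ((5343 + (-90 + (4 + 3*4))/((4 + 3*4) + (6 + 3*6))) - 33393)) = 1/(89839 + ((5343 + (-90 + (4 + 12))/((4 + 12) + (6 + 18))) - 33393)) = 1/(89839 + ((5343 + (-90 + 16)/(16 + 24)) - 33393)) = 1/(89839 + ((5343 - 74/40) - 33393)) = 1/(89839 + ((5343 + (1/40)*(-74)) - 33393)) = 1/(89839 + ((5343 - 37/20) - 33393)) = 1/(89839 + (106823/20 - 33393)) = 1/(89839 - 561037/20) = 1/(1235743/20) = 20/1235743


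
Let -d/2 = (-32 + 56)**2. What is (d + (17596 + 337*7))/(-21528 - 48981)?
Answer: -18803/70509 ≈ -0.26667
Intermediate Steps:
d = -1152 (d = -2*(-32 + 56)**2 = -2*24**2 = -2*576 = -1152)
(d + (17596 + 337*7))/(-21528 - 48981) = (-1152 + (17596 + 337*7))/(-21528 - 48981) = (-1152 + (17596 + 2359))/(-70509) = (-1152 + 19955)*(-1/70509) = 18803*(-1/70509) = -18803/70509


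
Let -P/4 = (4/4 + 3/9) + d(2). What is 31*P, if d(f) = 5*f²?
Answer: -7936/3 ≈ -2645.3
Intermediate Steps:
P = -256/3 (P = -4*((4/4 + 3/9) + 5*2²) = -4*((4*(¼) + 3*(⅑)) + 5*4) = -4*((1 + ⅓) + 20) = -4*(4/3 + 20) = -4*64/3 = -256/3 ≈ -85.333)
31*P = 31*(-256/3) = -7936/3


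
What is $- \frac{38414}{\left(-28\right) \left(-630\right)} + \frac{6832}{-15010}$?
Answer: $- \frac{34855531}{13238820} \approx -2.6328$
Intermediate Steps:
$- \frac{38414}{\left(-28\right) \left(-630\right)} + \frac{6832}{-15010} = - \frac{38414}{17640} + 6832 \left(- \frac{1}{15010}\right) = \left(-38414\right) \frac{1}{17640} - \frac{3416}{7505} = - \frac{19207}{8820} - \frac{3416}{7505} = - \frac{34855531}{13238820}$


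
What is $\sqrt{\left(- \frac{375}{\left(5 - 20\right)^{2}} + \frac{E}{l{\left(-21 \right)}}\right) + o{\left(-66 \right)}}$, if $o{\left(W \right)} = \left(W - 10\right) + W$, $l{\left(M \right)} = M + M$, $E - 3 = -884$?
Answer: $\frac{i \sqrt{216426}}{42} \approx 11.077 i$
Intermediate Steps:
$E = -881$ ($E = 3 - 884 = -881$)
$l{\left(M \right)} = 2 M$
$o{\left(W \right)} = -10 + 2 W$ ($o{\left(W \right)} = \left(-10 + W\right) + W = -10 + 2 W$)
$\sqrt{\left(- \frac{375}{\left(5 - 20\right)^{2}} + \frac{E}{l{\left(-21 \right)}}\right) + o{\left(-66 \right)}} = \sqrt{\left(- \frac{375}{\left(5 - 20\right)^{2}} - \frac{881}{2 \left(-21\right)}\right) + \left(-10 + 2 \left(-66\right)\right)} = \sqrt{\left(- \frac{375}{\left(-15\right)^{2}} - \frac{881}{-42}\right) - 142} = \sqrt{\left(- \frac{375}{225} - - \frac{881}{42}\right) - 142} = \sqrt{\left(\left(-375\right) \frac{1}{225} + \frac{881}{42}\right) - 142} = \sqrt{\left(- \frac{5}{3} + \frac{881}{42}\right) - 142} = \sqrt{\frac{811}{42} - 142} = \sqrt{- \frac{5153}{42}} = \frac{i \sqrt{216426}}{42}$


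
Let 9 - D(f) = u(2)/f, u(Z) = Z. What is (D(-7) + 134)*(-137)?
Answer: -137411/7 ≈ -19630.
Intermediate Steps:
D(f) = 9 - 2/f
(D(-7) + 134)*(-137) = ((9 - 2/(-7)) + 134)*(-137) = ((9 - 2*(-⅐)) + 134)*(-137) = ((9 + 2/7) + 134)*(-137) = (65/7 + 134)*(-137) = (1003/7)*(-137) = -137411/7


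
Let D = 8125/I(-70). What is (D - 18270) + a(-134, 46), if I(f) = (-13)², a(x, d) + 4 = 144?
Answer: -235065/13 ≈ -18082.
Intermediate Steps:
a(x, d) = 140 (a(x, d) = -4 + 144 = 140)
I(f) = 169
D = 625/13 (D = 8125/169 = 8125*(1/169) = 625/13 ≈ 48.077)
(D - 18270) + a(-134, 46) = (625/13 - 18270) + 140 = -236885/13 + 140 = -235065/13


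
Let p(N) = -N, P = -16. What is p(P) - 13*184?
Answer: -2376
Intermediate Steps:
p(P) - 13*184 = -1*(-16) - 13*184 = 16 - 2392 = -2376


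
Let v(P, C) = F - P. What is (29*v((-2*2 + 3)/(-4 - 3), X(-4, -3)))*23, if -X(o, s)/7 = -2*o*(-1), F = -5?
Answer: -24012/7 ≈ -3430.3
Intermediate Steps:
X(o, s) = -14*o (X(o, s) = -7*(-2*o)*(-1) = -14*o)
v(P, C) = -5 - P
(29*v((-2*2 + 3)/(-4 - 3), X(-4, -3)))*23 = (29*(-5 - (-2*2 + 3)/(-4 - 3)))*23 = (29*(-5 - (-4 + 3)/(-7)))*23 = (29*(-5 - (-1)*(-1)/7))*23 = (29*(-5 - 1*1/7))*23 = (29*(-5 - 1/7))*23 = (29*(-36/7))*23 = -1044/7*23 = -24012/7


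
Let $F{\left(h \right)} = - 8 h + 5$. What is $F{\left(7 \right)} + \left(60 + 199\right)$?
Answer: $208$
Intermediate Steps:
$F{\left(h \right)} = 5 - 8 h$
$F{\left(7 \right)} + \left(60 + 199\right) = \left(5 - 56\right) + \left(60 + 199\right) = \left(5 - 56\right) + 259 = -51 + 259 = 208$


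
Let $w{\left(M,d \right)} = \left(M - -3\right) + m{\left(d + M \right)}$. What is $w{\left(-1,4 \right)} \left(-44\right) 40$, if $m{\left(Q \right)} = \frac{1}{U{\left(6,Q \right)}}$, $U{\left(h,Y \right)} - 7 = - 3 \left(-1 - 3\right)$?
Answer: $- \frac{68640}{19} \approx -3612.6$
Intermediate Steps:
$U{\left(h,Y \right)} = 19$ ($U{\left(h,Y \right)} = 7 - 3 \left(-1 - 3\right) = 7 - -12 = 7 + 12 = 19$)
$m{\left(Q \right)} = \frac{1}{19}$
$w{\left(M,d \right)} = \frac{58}{19} + M$ ($w{\left(M,d \right)} = \left(M - -3\right) + \frac{1}{19} = \left(M + 3\right) + \frac{1}{19} = \left(3 + M\right) + \frac{1}{19} = \frac{58}{19} + M$)
$w{\left(-1,4 \right)} \left(-44\right) 40 = \left(\frac{58}{19} - 1\right) \left(-44\right) 40 = \frac{39}{19} \left(-44\right) 40 = \left(- \frac{1716}{19}\right) 40 = - \frac{68640}{19}$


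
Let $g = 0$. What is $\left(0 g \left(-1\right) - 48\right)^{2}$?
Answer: $2304$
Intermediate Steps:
$\left(0 g \left(-1\right) - 48\right)^{2} = \left(0 \cdot 0 \left(-1\right) - 48\right)^{2} = \left(0 \left(-1\right) - 48\right)^{2} = \left(0 - 48\right)^{2} = \left(-48\right)^{2} = 2304$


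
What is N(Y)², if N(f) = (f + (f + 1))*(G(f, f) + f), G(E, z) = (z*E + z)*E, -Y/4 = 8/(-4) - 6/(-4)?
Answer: 4900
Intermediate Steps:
Y = 2 (Y = -4*(8/(-4) - 6/(-4)) = -4*(8*(-¼) - 6*(-¼)) = -4*(-2 + 3/2) = -4*(-½) = 2)
G(E, z) = E*(z + E*z) (G(E, z) = (E*z + z)*E = (z + E*z)*E = E*(z + E*z))
N(f) = (1 + 2*f)*(f + f²*(1 + f)) (N(f) = (f + (f + 1))*(f*f*(1 + f) + f) = (f + (1 + f))*(f²*(1 + f) + f) = (1 + 2*f)*(f + f²*(1 + f)))
N(Y)² = (2*(1 + 2*2³ + 3*2 + 3*2²))² = (2*(1 + 2*8 + 6 + 3*4))² = (2*(1 + 16 + 6 + 12))² = (2*35)² = 70² = 4900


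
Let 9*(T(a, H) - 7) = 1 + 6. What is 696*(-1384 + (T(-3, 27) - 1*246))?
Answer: -3387200/3 ≈ -1.1291e+6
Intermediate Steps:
T(a, H) = 70/9 (T(a, H) = 7 + (1 + 6)/9 = 7 + (⅑)*7 = 7 + 7/9 = 70/9)
696*(-1384 + (T(-3, 27) - 1*246)) = 696*(-1384 + (70/9 - 1*246)) = 696*(-1384 + (70/9 - 246)) = 696*(-1384 - 2144/9) = 696*(-14600/9) = -3387200/3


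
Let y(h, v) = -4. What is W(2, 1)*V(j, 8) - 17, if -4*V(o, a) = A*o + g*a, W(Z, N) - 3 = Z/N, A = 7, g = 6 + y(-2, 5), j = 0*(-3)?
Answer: -37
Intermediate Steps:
j = 0
g = 2 (g = 6 - 4 = 2)
W(Z, N) = 3 + Z/N
V(o, a) = -7*o/4 - a/2 (V(o, a) = -(7*o + 2*a)/4 = -(2*a + 7*o)/4 = -7*o/4 - a/2)
W(2, 1)*V(j, 8) - 17 = (3 + 2/1)*(-7/4*0 - ½*8) - 17 = (3 + 2*1)*(0 - 4) - 17 = (3 + 2)*(-4) - 17 = 5*(-4) - 17 = -20 - 17 = -37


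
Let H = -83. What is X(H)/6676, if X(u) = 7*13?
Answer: 91/6676 ≈ 0.013631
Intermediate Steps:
X(u) = 91
X(H)/6676 = 91/6676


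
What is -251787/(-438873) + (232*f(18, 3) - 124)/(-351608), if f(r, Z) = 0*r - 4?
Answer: 7416001491/12859271482 ≈ 0.57670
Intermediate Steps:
f(r, Z) = -4 (f(r, Z) = 0 - 4 = -4)
-251787/(-438873) + (232*f(18, 3) - 124)/(-351608) = -251787/(-438873) + (232*(-4) - 124)/(-351608) = -251787*(-1/438873) + (-928 - 124)*(-1/351608) = 83929/146291 - 1052*(-1/351608) = 83929/146291 + 263/87902 = 7416001491/12859271482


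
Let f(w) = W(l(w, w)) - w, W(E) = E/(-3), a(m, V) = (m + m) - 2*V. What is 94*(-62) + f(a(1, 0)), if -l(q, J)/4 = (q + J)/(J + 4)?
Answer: -52462/9 ≈ -5829.1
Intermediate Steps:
l(q, J) = -4*(J + q)/(4 + J) (l(q, J) = -4*(q + J)/(J + 4) = -4*(J + q)/(4 + J))
a(m, V) = -2*V + 2*m (a(m, V) = 2*m - 2*V = -2*V + 2*m)
W(E) = -E/3 (W(E) = E*(-1/3) = -E/3)
f(w) = -w + 8*w/(3*(4 + w)) (f(w) = -4*(-w - w)/(3*(4 + w)) - w = -4*(-2*w)/(3*(4 + w)) - w = -(-8)*w/(3*(4 + w)) - w = 8*w/(3*(4 + w)) - w = -w + 8*w/(3*(4 + w)))
94*(-62) + f(a(1, 0)) = 94*(-62) + (-2*0 + 2*1)*(-4 - 3*(-2*0 + 2*1))/(3*(4 + (-2*0 + 2*1))) = -5828 + (0 + 2)*(-4 - 3*(0 + 2))/(3*(4 + (0 + 2))) = -5828 + (1/3)*2*(-4 - 3*2)/(4 + 2) = -5828 + (1/3)*2*(-4 - 6)/6 = -5828 + (1/3)*2*(1/6)*(-10) = -5828 - 10/9 = -52462/9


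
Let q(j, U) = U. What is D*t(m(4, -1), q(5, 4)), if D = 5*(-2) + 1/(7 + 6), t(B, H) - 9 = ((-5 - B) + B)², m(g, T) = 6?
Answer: -4386/13 ≈ -337.38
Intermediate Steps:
t(B, H) = 34 (t(B, H) = 9 + ((-5 - B) + B)² = 9 + (-5)² = 9 + 25 = 34)
D = -129/13 (D = -10 + 1/13 = -129/13 ≈ -9.9231)
D*t(m(4, -1), q(5, 4)) = -129/13*34 = -4386/13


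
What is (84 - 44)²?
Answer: 1600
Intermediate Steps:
(84 - 44)² = 40² = 1600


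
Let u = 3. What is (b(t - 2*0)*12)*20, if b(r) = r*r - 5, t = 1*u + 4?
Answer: 10560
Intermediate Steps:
t = 7 (t = 1*3 + 4 = 3 + 4 = 7)
b(r) = -5 + r² (b(r) = r² - 5 = -5 + r²)
(b(t - 2*0)*12)*20 = ((-5 + (7 - 2*0)²)*12)*20 = ((-5 + (7 + 0)²)*12)*20 = ((-5 + 7²)*12)*20 = ((-5 + 49)*12)*20 = (44*12)*20 = 528*20 = 10560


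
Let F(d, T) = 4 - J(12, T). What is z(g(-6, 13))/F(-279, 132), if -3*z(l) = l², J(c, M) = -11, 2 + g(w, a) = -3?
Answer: -5/9 ≈ -0.55556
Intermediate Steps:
g(w, a) = -5 (g(w, a) = -2 - 3 = -5)
z(l) = -l²/3
F(d, T) = 15 (F(d, T) = 4 - 1*(-11) = 4 + 11 = 15)
z(g(-6, 13))/F(-279, 132) = -⅓*(-5)²/15 = -⅓*25*(1/15) = -25/3*1/15 = -5/9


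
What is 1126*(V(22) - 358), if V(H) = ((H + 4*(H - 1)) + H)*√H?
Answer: -403108 + 144128*√22 ≈ 2.7291e+5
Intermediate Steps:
V(H) = √H*(-4 + 6*H) (V(H) = ((H + 4*(-1 + H)) + H)*√H = ((H + (-4 + 4*H)) + H)*√H = ((-4 + 5*H) + H)*√H = (-4 + 6*H)*√H = √H*(-4 + 6*H))
1126*(V(22) - 358) = 1126*(√22*(-4 + 6*22) - 358) = 1126*(√22*(-4 + 132) - 358) = 1126*(√22*128 - 358) = 1126*(128*√22 - 358) = 1126*(-358 + 128*√22) = -403108 + 144128*√22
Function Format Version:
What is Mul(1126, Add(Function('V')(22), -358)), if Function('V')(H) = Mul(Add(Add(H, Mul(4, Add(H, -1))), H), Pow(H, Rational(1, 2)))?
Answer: Add(-403108, Mul(144128, Pow(22, Rational(1, 2)))) ≈ 2.7291e+5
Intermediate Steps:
Function('V')(H) = Mul(Pow(H, Rational(1, 2)), Add(-4, Mul(6, H))) (Function('V')(H) = Mul(Add(Add(H, Mul(4, Add(-1, H))), H), Pow(H, Rational(1, 2))) = Mul(Add(Add(H, Add(-4, Mul(4, H))), H), Pow(H, Rational(1, 2))) = Mul(Add(Add(-4, Mul(5, H)), H), Pow(H, Rational(1, 2))) = Mul(Add(-4, Mul(6, H)), Pow(H, Rational(1, 2))) = Mul(Pow(H, Rational(1, 2)), Add(-4, Mul(6, H))))
Mul(1126, Add(Function('V')(22), -358)) = Mul(1126, Add(Mul(Pow(22, Rational(1, 2)), Add(-4, Mul(6, 22))), -358)) = Mul(1126, Add(Mul(Pow(22, Rational(1, 2)), Add(-4, 132)), -358)) = Mul(1126, Add(Mul(Pow(22, Rational(1, 2)), 128), -358)) = Mul(1126, Add(Mul(128, Pow(22, Rational(1, 2))), -358)) = Mul(1126, Add(-358, Mul(128, Pow(22, Rational(1, 2))))) = Add(-403108, Mul(144128, Pow(22, Rational(1, 2))))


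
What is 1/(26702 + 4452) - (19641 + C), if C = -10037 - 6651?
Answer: -91997761/31154 ≈ -2953.0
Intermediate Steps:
C = -16688
1/(26702 + 4452) - (19641 + C) = 1/(26702 + 4452) - (19641 - 16688) = 1/31154 - 1*2953 = 1/31154 - 2953 = -91997761/31154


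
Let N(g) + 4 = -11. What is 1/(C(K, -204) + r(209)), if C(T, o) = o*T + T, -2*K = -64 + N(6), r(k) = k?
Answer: -2/15619 ≈ -0.00012805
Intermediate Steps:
N(g) = -15 (N(g) = -4 - 11 = -15)
K = 79/2 (K = -(-64 - 15)/2 = -½*(-79) = 79/2 ≈ 39.500)
C(T, o) = T + T*o (C(T, o) = T*o + T = T + T*o)
1/(C(K, -204) + r(209)) = 1/(79*(1 - 204)/2 + 209) = 1/((79/2)*(-203) + 209) = 1/(-16037/2 + 209) = 1/(-15619/2) = -2/15619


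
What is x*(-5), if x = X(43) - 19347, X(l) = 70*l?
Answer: 81685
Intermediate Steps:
x = -16337 (x = 70*43 - 19347 = 3010 - 19347 = -16337)
x*(-5) = -16337*(-5) = 81685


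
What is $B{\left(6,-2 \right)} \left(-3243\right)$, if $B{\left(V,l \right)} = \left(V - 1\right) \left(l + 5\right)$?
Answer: $-48645$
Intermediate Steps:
$B{\left(V,l \right)} = \left(-1 + V\right) \left(5 + l\right)$
$B{\left(6,-2 \right)} \left(-3243\right) = \left(-5 - -2 + 5 \cdot 6 + 6 \left(-2\right)\right) \left(-3243\right) = \left(-5 + 2 + 30 - 12\right) \left(-3243\right) = 15 \left(-3243\right) = -48645$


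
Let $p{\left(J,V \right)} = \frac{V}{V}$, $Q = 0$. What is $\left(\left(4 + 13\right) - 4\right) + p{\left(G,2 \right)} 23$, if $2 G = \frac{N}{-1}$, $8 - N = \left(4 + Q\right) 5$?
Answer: $36$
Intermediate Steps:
$N = -12$ ($N = 8 - \left(4 + 0\right) 5 = 8 - 4 \cdot 5 = 8 - 20 = -12$)
$G = 6$ ($G = \frac{\frac{1}{-1} \left(-12\right)}{2} = \frac{\left(-1\right) \left(-12\right)}{2} = \frac{1}{2} \cdot 12 = 6$)
$p{\left(J,V \right)} = 1$
$\left(\left(4 + 13\right) - 4\right) + p{\left(G,2 \right)} 23 = \left(\left(4 + 13\right) - 4\right) + 1 \cdot 23 = \left(17 - 4\right) + 23 = 13 + 23 = 36$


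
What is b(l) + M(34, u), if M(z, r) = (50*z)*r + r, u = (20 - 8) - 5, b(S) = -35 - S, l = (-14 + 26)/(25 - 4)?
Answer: 83100/7 ≈ 11871.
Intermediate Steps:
l = 4/7 (l = 12/21 = 12*(1/21) = 4/7 ≈ 0.57143)
u = 7 (u = 12 - 5 = 7)
M(z, r) = r + 50*r*z (M(z, r) = 50*r*z + r = r + 50*r*z)
b(l) + M(34, u) = (-35 - 1*4/7) + 7*(1 + 50*34) = (-35 - 4/7) + 7*(1 + 1700) = -249/7 + 7*1701 = -249/7 + 11907 = 83100/7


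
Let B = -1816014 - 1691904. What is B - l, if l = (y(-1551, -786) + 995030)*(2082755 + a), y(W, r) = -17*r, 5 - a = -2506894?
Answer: -4628173884286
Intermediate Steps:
a = 2506899 (a = 5 - 1*(-2506894) = 5 + 2506894 = 2506899)
l = 4628170376368 (l = (-17*(-786) + 995030)*(2082755 + 2506899) = (13362 + 995030)*4589654 = 1008392*4589654 = 4628170376368)
B = -3507918
B - l = -3507918 - 1*4628170376368 = -3507918 - 4628170376368 = -4628173884286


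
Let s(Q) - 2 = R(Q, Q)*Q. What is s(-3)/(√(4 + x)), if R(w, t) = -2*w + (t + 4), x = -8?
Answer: 19*I/2 ≈ 9.5*I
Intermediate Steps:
R(w, t) = 4 + t - 2*w (R(w, t) = -2*w + (4 + t) = 4 + t - 2*w)
s(Q) = 2 + Q*(4 - Q) (s(Q) = 2 + (4 + Q - 2*Q)*Q = 2 + (4 - Q)*Q = 2 + Q*(4 - Q))
s(-3)/(√(4 + x)) = (2 - 3*(4 - 1*(-3)))/(√(4 - 8)) = (2 - 3*(4 + 3))/(√(-4)) = (2 - 3*7)/((2*I)) = (2 - 21)*(-I/2) = -(-19)*I/2 = 19*I/2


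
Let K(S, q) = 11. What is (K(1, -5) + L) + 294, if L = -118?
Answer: 187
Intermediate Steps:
(K(1, -5) + L) + 294 = (11 - 118) + 294 = -107 + 294 = 187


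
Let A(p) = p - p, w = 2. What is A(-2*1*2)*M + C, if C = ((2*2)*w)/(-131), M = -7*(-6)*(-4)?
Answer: -8/131 ≈ -0.061069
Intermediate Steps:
M = -168 (M = 42*(-4) = -168)
A(p) = 0
C = -8/131 (C = ((2*2)*2)/(-131) = (4*2)*(-1/131) = 8*(-1/131) = -8/131 ≈ -0.061069)
A(-2*1*2)*M + C = 0*(-168) - 8/131 = 0 - 8/131 = -8/131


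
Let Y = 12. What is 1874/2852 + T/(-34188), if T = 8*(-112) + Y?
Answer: 8323685/12188022 ≈ 0.68294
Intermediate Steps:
T = -884 (T = 8*(-112) + 12 = -896 + 12 = -884)
1874/2852 + T/(-34188) = 1874/2852 - 884/(-34188) = 1874*(1/2852) - 884*(-1/34188) = 937/1426 + 221/8547 = 8323685/12188022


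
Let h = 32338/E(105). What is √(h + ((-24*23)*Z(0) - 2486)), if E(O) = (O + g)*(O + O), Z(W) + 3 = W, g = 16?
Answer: I*√1105543005/1155 ≈ 28.788*I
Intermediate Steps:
Z(W) = -3 + W
E(O) = 2*O*(16 + O) (E(O) = (O + 16)*(O + O) = (16 + O)*(2*O) = 2*O*(16 + O))
h = 16169/12705 (h = 32338/((2*105*(16 + 105))) = 32338/((2*105*121)) = 32338/25410 = 32338*(1/25410) = 16169/12705 ≈ 1.2726)
√(h + ((-24*23)*Z(0) - 2486)) = √(16169/12705 + ((-24*23)*(-3 + 0) - 2486)) = √(16169/12705 + (-552*(-3) - 2486)) = √(16169/12705 + (1656 - 2486)) = √(16169/12705 - 830) = √(-10528981/12705) = I*√1105543005/1155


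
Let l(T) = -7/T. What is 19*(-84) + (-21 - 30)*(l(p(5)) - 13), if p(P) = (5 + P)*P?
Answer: -46293/50 ≈ -925.86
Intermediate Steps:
p(P) = P*(5 + P)
19*(-84) + (-21 - 30)*(l(p(5)) - 13) = 19*(-84) + (-21 - 30)*(-7*1/(5*(5 + 5)) - 13) = -1596 - 51*(-7/(5*10) - 13) = -1596 - 51*(-7/50 - 13) = -1596 - 51*(-657/50) = -1596 + 33507/50 = -46293/50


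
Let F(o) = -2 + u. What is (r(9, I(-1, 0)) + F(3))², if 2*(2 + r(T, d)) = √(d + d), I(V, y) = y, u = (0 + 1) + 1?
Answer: 4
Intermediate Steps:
u = 2 (u = 1 + 1 = 2)
r(T, d) = -2 + √2*√d/2 (r(T, d) = -2 + √(d + d)/2 = -2 + √(2*d)/2 = -2 + (√2*√d)/2 = -2 + √2*√d/2)
F(o) = 0 (F(o) = -2 + 2 = 0)
(r(9, I(-1, 0)) + F(3))² = ((-2 + √2*√0/2) + 0)² = ((-2 + (½)*√2*0) + 0)² = ((-2 + 0) + 0)² = (-2 + 0)² = (-2)² = 4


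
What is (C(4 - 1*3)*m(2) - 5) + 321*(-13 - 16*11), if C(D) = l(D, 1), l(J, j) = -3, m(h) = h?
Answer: -60680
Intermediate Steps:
C(D) = -3
(C(4 - 1*3)*m(2) - 5) + 321*(-13 - 16*11) = (-3*2 - 5) + 321*(-13 - 16*11) = (-6 - 5) + 321*(-13 - 176) = -11 + 321*(-189) = -11 - 60669 = -60680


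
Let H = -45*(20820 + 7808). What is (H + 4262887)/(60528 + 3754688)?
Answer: 2974627/3815216 ≈ 0.77967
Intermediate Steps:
H = -1288260 (H = -45*28628 = -1288260)
(H + 4262887)/(60528 + 3754688) = (-1288260 + 4262887)/(60528 + 3754688) = 2974627/3815216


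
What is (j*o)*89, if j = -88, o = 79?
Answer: -618728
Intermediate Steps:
(j*o)*89 = -88*79*89 = -6952*89 = -618728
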